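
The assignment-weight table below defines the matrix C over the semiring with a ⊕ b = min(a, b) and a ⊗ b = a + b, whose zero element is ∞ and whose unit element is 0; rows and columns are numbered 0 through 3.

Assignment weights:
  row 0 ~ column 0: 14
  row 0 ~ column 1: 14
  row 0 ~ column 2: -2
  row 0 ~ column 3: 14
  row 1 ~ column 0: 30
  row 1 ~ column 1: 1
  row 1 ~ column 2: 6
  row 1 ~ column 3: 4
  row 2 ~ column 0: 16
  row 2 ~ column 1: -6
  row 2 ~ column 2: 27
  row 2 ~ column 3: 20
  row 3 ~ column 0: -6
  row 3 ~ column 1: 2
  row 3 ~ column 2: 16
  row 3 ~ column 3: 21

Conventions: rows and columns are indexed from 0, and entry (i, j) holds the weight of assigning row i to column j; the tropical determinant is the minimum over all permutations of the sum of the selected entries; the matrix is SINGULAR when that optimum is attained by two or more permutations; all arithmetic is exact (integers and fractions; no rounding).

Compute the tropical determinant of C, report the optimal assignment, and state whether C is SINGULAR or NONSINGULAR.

σ = (0, 1, 2, 3): 14 + 1 + 27 + 21 = 63
σ = (0, 1, 3, 2): 14 + 1 + 20 + 16 = 51
σ = (0, 2, 1, 3): 14 + 6 + (-6) + 21 = 35
σ = (0, 2, 3, 1): 14 + 6 + 20 + 2 = 42
σ = (0, 3, 1, 2): 14 + 4 + (-6) + 16 = 28
σ = (0, 3, 2, 1): 14 + 4 + 27 + 2 = 47
σ = (1, 0, 2, 3): 14 + 30 + 27 + 21 = 92
σ = (1, 0, 3, 2): 14 + 30 + 20 + 16 = 80
σ = (1, 2, 0, 3): 14 + 6 + 16 + 21 = 57
σ = (1, 2, 3, 0): 14 + 6 + 20 + (-6) = 34
σ = (1, 3, 0, 2): 14 + 4 + 16 + 16 = 50
σ = (1, 3, 2, 0): 14 + 4 + 27 + (-6) = 39
σ = (2, 0, 1, 3): (-2) + 30 + (-6) + 21 = 43
σ = (2, 0, 3, 1): (-2) + 30 + 20 + 2 = 50
σ = (2, 1, 0, 3): (-2) + 1 + 16 + 21 = 36
σ = (2, 1, 3, 0): (-2) + 1 + 20 + (-6) = 13
σ = (2, 3, 0, 1): (-2) + 4 + 16 + 2 = 20
σ = (2, 3, 1, 0): (-2) + 4 + (-6) + (-6) = -10
σ = (3, 0, 1, 2): 14 + 30 + (-6) + 16 = 54
σ = (3, 0, 2, 1): 14 + 30 + 27 + 2 = 73
σ = (3, 1, 0, 2): 14 + 1 + 16 + 16 = 47
σ = (3, 1, 2, 0): 14 + 1 + 27 + (-6) = 36
σ = (3, 2, 0, 1): 14 + 6 + 16 + 2 = 38
σ = (3, 2, 1, 0): 14 + 6 + (-6) + (-6) = 8
Optimal value attained by: σ = (2, 3, 1, 0).
Answer: det⊕(C) = -10; verdict: NONSINGULAR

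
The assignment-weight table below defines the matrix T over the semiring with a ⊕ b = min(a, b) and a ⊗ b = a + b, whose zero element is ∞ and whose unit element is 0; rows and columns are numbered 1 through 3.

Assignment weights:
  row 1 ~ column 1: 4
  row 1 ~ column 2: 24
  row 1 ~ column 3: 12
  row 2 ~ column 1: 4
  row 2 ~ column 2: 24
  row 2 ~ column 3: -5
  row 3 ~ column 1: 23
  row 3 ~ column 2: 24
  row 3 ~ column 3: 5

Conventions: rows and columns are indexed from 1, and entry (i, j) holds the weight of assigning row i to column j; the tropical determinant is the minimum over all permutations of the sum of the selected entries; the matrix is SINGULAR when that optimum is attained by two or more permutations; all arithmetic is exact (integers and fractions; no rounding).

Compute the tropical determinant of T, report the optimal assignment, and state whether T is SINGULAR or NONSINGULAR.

σ = (1, 2, 3): 4 + 24 + 5 = 33
σ = (1, 3, 2): 4 + (-5) + 24 = 23
σ = (2, 1, 3): 24 + 4 + 5 = 33
σ = (2, 3, 1): 24 + (-5) + 23 = 42
σ = (3, 1, 2): 12 + 4 + 24 = 40
σ = (3, 2, 1): 12 + 24 + 23 = 59
Optimal value attained by: σ = (1, 3, 2).
Answer: det⊕(T) = 23; verdict: NONSINGULAR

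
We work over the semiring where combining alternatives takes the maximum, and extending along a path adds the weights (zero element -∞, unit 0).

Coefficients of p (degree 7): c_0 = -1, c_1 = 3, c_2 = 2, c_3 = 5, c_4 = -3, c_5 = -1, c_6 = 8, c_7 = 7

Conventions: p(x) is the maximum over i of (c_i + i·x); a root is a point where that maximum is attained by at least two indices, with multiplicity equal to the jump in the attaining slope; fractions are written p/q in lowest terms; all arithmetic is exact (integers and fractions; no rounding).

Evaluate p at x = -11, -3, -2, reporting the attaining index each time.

p(-11) = max(-1+0·(-11)=-1, 3+1·(-11)=-8, 2+2·(-11)=-20, 5+3·(-11)=-28, -3+4·(-11)=-47, -1+5·(-11)=-56, 8+6·(-11)=-58, 7+7·(-11)=-70) = -1 (attained by i=0)
p(-3) = max(-1+0·(-3)=-1, 3+1·(-3)=0, 2+2·(-3)=-4, 5+3·(-3)=-4, -3+4·(-3)=-15, -1+5·(-3)=-16, 8+6·(-3)=-10, 7+7·(-3)=-14) = 0 (attained by i=1)
p(-2) = max(-1+0·(-2)=-1, 3+1·(-2)=1, 2+2·(-2)=-2, 5+3·(-2)=-1, -3+4·(-2)=-11, -1+5·(-2)=-11, 8+6·(-2)=-4, 7+7·(-2)=-7) = 1 (attained by i=1)
Answer: p(-11) = -1; p(-3) = 0; p(-2) = 1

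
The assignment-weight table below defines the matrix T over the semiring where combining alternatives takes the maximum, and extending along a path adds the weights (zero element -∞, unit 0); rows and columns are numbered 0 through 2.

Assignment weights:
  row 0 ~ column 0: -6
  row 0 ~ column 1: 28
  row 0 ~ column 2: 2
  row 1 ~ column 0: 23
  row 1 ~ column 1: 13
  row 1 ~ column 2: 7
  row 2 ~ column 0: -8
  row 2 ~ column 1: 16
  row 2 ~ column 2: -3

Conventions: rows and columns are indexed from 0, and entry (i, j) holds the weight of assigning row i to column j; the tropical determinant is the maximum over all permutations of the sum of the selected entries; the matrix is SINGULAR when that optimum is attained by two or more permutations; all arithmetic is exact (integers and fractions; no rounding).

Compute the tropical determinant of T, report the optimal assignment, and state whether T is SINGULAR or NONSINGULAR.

σ = (0, 1, 2): (-6) + 13 + (-3) = 4
σ = (0, 2, 1): (-6) + 7 + 16 = 17
σ = (1, 0, 2): 28 + 23 + (-3) = 48
σ = (1, 2, 0): 28 + 7 + (-8) = 27
σ = (2, 0, 1): 2 + 23 + 16 = 41
σ = (2, 1, 0): 2 + 13 + (-8) = 7
Optimal value attained by: σ = (1, 0, 2).
Answer: det⊕(T) = 48; verdict: NONSINGULAR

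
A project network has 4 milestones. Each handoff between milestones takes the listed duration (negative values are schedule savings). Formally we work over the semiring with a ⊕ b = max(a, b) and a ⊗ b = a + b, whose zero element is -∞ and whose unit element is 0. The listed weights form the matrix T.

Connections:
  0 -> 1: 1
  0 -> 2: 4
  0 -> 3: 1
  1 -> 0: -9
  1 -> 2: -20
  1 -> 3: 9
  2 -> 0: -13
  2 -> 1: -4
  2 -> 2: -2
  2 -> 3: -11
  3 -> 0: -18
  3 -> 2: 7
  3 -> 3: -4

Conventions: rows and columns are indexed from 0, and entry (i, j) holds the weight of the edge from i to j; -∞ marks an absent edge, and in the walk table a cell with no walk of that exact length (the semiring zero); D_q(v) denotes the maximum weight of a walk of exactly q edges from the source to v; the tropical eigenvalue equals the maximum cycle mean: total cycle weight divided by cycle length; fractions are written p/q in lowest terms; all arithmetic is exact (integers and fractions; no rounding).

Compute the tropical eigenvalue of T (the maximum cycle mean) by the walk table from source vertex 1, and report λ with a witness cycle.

q=0: [-∞, 0, -∞, -∞]
q=1: [-9, -∞, -20, 9]
q=2: [-9, -8, 16, 5]
q=3: [3, 12, 14, 5]
q=4: [3, 10, 12, 21]
Optimal cycle mean attained by: cycle 1->3->2->1, total 9 + 7 + (-4), length 3.
Answer: λ = 4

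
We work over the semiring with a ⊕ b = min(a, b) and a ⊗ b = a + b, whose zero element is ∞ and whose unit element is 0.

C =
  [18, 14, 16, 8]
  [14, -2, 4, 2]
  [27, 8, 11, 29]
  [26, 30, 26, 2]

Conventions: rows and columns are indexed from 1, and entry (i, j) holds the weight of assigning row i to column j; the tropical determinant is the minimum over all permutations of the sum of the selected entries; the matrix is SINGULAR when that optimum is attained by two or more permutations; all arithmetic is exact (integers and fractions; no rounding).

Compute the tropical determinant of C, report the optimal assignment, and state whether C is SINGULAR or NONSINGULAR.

σ = (1, 2, 3, 4): 18 + (-2) + 11 + 2 = 29
σ = (1, 2, 4, 3): 18 + (-2) + 29 + 26 = 71
σ = (1, 3, 2, 4): 18 + 4 + 8 + 2 = 32
σ = (1, 3, 4, 2): 18 + 4 + 29 + 30 = 81
σ = (1, 4, 2, 3): 18 + 2 + 8 + 26 = 54
σ = (1, 4, 3, 2): 18 + 2 + 11 + 30 = 61
σ = (2, 1, 3, 4): 14 + 14 + 11 + 2 = 41
σ = (2, 1, 4, 3): 14 + 14 + 29 + 26 = 83
σ = (2, 3, 1, 4): 14 + 4 + 27 + 2 = 47
σ = (2, 3, 4, 1): 14 + 4 + 29 + 26 = 73
σ = (2, 4, 1, 3): 14 + 2 + 27 + 26 = 69
σ = (2, 4, 3, 1): 14 + 2 + 11 + 26 = 53
σ = (3, 1, 2, 4): 16 + 14 + 8 + 2 = 40
σ = (3, 1, 4, 2): 16 + 14 + 29 + 30 = 89
σ = (3, 2, 1, 4): 16 + (-2) + 27 + 2 = 43
σ = (3, 2, 4, 1): 16 + (-2) + 29 + 26 = 69
σ = (3, 4, 1, 2): 16 + 2 + 27 + 30 = 75
σ = (3, 4, 2, 1): 16 + 2 + 8 + 26 = 52
σ = (4, 1, 2, 3): 8 + 14 + 8 + 26 = 56
σ = (4, 1, 3, 2): 8 + 14 + 11 + 30 = 63
σ = (4, 2, 1, 3): 8 + (-2) + 27 + 26 = 59
σ = (4, 2, 3, 1): 8 + (-2) + 11 + 26 = 43
σ = (4, 3, 1, 2): 8 + 4 + 27 + 30 = 69
σ = (4, 3, 2, 1): 8 + 4 + 8 + 26 = 46
Optimal value attained by: σ = (1, 2, 3, 4).
Answer: det⊕(C) = 29; verdict: NONSINGULAR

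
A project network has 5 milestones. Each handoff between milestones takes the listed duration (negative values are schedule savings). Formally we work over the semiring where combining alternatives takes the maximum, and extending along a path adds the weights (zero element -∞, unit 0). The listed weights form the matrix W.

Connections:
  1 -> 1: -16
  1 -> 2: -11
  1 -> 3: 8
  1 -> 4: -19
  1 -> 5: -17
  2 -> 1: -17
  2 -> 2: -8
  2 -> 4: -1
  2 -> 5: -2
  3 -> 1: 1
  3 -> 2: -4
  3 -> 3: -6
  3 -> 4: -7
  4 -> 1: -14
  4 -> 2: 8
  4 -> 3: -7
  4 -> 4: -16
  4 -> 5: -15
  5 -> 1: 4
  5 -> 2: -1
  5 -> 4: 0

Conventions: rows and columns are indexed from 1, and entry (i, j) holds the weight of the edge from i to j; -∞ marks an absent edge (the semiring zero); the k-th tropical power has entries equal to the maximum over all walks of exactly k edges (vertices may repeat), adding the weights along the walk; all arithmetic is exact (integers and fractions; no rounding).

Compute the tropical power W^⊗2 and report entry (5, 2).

W^⊗2:
  [9, 4, 2, 1, -13]
  [2, 7, -8, -2, -10]
  [-5, 1, 9, -5, -6]
  [-6, 0, -6, 7, 6]
  [-12, 8, 12, -2, -3]
Key observation: the optimum is the walk 5->4->2, with weight 0 + 8 = 8.
Optimal value attained by: walk 5->4->2.
Answer: (W^⊗2)[5][2] = 8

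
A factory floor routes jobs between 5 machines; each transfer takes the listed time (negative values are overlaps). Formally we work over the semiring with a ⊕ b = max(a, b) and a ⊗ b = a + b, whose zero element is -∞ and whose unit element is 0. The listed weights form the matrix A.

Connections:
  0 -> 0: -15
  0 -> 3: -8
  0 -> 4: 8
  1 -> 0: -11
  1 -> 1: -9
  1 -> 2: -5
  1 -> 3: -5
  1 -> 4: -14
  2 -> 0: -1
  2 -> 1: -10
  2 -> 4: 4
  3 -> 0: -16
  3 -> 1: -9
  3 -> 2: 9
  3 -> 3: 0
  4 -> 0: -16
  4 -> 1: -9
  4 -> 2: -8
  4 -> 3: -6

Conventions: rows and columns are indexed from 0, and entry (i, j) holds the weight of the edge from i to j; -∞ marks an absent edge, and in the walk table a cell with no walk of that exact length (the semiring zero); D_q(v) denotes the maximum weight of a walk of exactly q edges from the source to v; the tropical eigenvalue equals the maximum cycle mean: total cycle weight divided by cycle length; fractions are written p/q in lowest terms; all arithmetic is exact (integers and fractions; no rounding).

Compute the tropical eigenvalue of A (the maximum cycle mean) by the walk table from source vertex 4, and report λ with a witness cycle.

q=0: [-∞, -∞, -∞, -∞, 0]
q=1: [-16, -9, -8, -6, -∞]
q=2: [-9, -15, 3, -6, -4]
q=3: [2, -7, 3, -6, 7]
q=4: [2, -2, 3, 1, 10]
q=5: [2, 1, 10, 4, 10]
Optimal cycle mean attained by: cycle 0->4->3->2->0, total 8 + (-6) + 9 + (-1), length 4.
Answer: λ = 5/2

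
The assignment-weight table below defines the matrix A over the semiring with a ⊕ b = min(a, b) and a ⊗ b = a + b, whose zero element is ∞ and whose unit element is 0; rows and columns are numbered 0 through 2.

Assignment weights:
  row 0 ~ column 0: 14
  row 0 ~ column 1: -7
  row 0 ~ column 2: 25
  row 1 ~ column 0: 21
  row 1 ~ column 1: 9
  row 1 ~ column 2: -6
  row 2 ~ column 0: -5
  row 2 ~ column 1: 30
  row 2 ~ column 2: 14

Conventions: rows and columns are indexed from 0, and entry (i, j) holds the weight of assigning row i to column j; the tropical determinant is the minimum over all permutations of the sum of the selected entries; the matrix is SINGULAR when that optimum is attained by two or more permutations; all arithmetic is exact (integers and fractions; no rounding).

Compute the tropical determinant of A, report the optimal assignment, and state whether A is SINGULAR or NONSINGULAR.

σ = (0, 1, 2): 14 + 9 + 14 = 37
σ = (0, 2, 1): 14 + (-6) + 30 = 38
σ = (1, 0, 2): (-7) + 21 + 14 = 28
σ = (1, 2, 0): (-7) + (-6) + (-5) = -18
σ = (2, 0, 1): 25 + 21 + 30 = 76
σ = (2, 1, 0): 25 + 9 + (-5) = 29
Optimal value attained by: σ = (1, 2, 0).
Answer: det⊕(A) = -18; verdict: NONSINGULAR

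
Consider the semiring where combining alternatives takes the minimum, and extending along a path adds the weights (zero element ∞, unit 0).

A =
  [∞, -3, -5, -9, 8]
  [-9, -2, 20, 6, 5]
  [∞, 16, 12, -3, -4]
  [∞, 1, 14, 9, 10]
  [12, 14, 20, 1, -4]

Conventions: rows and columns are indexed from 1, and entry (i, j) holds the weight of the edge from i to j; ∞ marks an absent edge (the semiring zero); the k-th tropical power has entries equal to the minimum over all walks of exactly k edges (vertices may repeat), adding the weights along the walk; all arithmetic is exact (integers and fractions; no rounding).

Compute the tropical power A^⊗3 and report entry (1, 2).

A^⊗2:
  [-12, -8, 5, -8, -9]
  [-11, -12, -14, -18, -1]
  [7, -2, 11, -3, -8]
  [-8, -1, 21, 7, 6]
  [5, 2, 7, -3, -8]
A^⊗3:
  [-17, -15, -17, -21, -13]
  [-21, -17, -16, -20, -18]
  [-11, -4, 2, -7, -12]
  [-10, -11, -13, -17, 0]
  [-7, -2, 0, -7, -12]
Key observation: the optimum is the walk 1->2->1->2, with weight (-3) + (-9) + (-3) = -15.
Optimal value attained by: walk 1->2->1->2.
Answer: (A^⊗3)[1][2] = -15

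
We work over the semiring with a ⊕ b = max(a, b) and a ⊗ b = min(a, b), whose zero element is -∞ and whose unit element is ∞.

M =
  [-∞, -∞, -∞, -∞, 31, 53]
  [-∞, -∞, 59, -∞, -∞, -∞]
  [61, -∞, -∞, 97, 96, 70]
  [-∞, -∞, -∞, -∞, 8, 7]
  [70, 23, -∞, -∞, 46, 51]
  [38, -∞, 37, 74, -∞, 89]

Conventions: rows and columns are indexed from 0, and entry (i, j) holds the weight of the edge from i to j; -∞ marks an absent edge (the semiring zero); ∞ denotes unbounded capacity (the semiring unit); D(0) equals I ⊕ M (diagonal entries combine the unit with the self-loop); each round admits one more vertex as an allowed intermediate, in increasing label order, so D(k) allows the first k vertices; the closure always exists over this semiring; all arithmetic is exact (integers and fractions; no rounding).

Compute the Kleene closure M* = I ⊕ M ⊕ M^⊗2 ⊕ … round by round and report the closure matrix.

D(0):
  [∞, -∞, -∞, -∞, 31, 53]
  [-∞, ∞, 59, -∞, -∞, -∞]
  [61, -∞, ∞, 97, 96, 70]
  [-∞, -∞, -∞, ∞, 8, 7]
  [70, 23, -∞, -∞, ∞, 51]
  [38, -∞, 37, 74, -∞, ∞]
D(1):
  [∞, -∞, -∞, -∞, 31, 53]
  [-∞, ∞, 59, -∞, -∞, -∞]
  [61, -∞, ∞, 97, 96, 70]
  [-∞, -∞, -∞, ∞, 8, 7]
  [70, 23, -∞, -∞, ∞, 53]
  [38, -∞, 37, 74, 31, ∞]
D(2):
  [∞, -∞, -∞, -∞, 31, 53]
  [-∞, ∞, 59, -∞, -∞, -∞]
  [61, -∞, ∞, 97, 96, 70]
  [-∞, -∞, -∞, ∞, 8, 7]
  [70, 23, 23, -∞, ∞, 53]
  [38, -∞, 37, 74, 31, ∞]
D(3):
  [∞, -∞, -∞, -∞, 31, 53]
  [59, ∞, 59, 59, 59, 59]
  [61, -∞, ∞, 97, 96, 70]
  [-∞, -∞, -∞, ∞, 8, 7]
  [70, 23, 23, 23, ∞, 53]
  [38, -∞, 37, 74, 37, ∞]
D(4):
  [∞, -∞, -∞, -∞, 31, 53]
  [59, ∞, 59, 59, 59, 59]
  [61, -∞, ∞, 97, 96, 70]
  [-∞, -∞, -∞, ∞, 8, 7]
  [70, 23, 23, 23, ∞, 53]
  [38, -∞, 37, 74, 37, ∞]
D(5):
  [∞, 23, 23, 23, 31, 53]
  [59, ∞, 59, 59, 59, 59]
  [70, 23, ∞, 97, 96, 70]
  [8, 8, 8, ∞, 8, 8]
  [70, 23, 23, 23, ∞, 53]
  [38, 23, 37, 74, 37, ∞]
D(6):
  [∞, 23, 37, 53, 37, 53]
  [59, ∞, 59, 59, 59, 59]
  [70, 23, ∞, 97, 96, 70]
  [8, 8, 8, ∞, 8, 8]
  [70, 23, 37, 53, ∞, 53]
  [38, 23, 37, 74, 37, ∞]
Answer: M* = [[∞, 23, 37, 53, 37, 53], [59, ∞, 59, 59, 59, 59], [70, 23, ∞, 97, 96, 70], [8, 8, 8, ∞, 8, 8], [70, 23, 37, 53, ∞, 53], [38, 23, 37, 74, 37, ∞]]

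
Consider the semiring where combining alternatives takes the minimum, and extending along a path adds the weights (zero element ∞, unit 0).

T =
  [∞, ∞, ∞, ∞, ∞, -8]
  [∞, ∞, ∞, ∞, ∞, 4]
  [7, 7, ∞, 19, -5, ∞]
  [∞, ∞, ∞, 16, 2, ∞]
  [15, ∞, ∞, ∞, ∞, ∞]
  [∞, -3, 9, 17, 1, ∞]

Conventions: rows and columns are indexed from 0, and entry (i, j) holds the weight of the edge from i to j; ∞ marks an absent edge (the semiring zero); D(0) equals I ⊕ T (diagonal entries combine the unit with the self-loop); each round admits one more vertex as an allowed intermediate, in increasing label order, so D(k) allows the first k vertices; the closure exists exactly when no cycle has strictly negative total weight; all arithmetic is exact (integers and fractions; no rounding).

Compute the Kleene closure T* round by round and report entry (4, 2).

D(0):
  [0, ∞, ∞, ∞, ∞, -8]
  [∞, 0, ∞, ∞, ∞, 4]
  [7, 7, 0, 19, -5, ∞]
  [∞, ∞, ∞, 0, 2, ∞]
  [15, ∞, ∞, ∞, 0, ∞]
  [∞, -3, 9, 17, 1, 0]
D(1):
  [0, ∞, ∞, ∞, ∞, -8]
  [∞, 0, ∞, ∞, ∞, 4]
  [7, 7, 0, 19, -5, -1]
  [∞, ∞, ∞, 0, 2, ∞]
  [15, ∞, ∞, ∞, 0, 7]
  [∞, -3, 9, 17, 1, 0]
D(2):
  [0, ∞, ∞, ∞, ∞, -8]
  [∞, 0, ∞, ∞, ∞, 4]
  [7, 7, 0, 19, -5, -1]
  [∞, ∞, ∞, 0, 2, ∞]
  [15, ∞, ∞, ∞, 0, 7]
  [∞, -3, 9, 17, 1, 0]
D(3):
  [0, ∞, ∞, ∞, ∞, -8]
  [∞, 0, ∞, ∞, ∞, 4]
  [7, 7, 0, 19, -5, -1]
  [∞, ∞, ∞, 0, 2, ∞]
  [15, ∞, ∞, ∞, 0, 7]
  [16, -3, 9, 17, 1, 0]
D(4):
  [0, ∞, ∞, ∞, ∞, -8]
  [∞, 0, ∞, ∞, ∞, 4]
  [7, 7, 0, 19, -5, -1]
  [∞, ∞, ∞, 0, 2, ∞]
  [15, ∞, ∞, ∞, 0, 7]
  [16, -3, 9, 17, 1, 0]
D(5):
  [0, ∞, ∞, ∞, ∞, -8]
  [∞, 0, ∞, ∞, ∞, 4]
  [7, 7, 0, 19, -5, -1]
  [17, ∞, ∞, 0, 2, 9]
  [15, ∞, ∞, ∞, 0, 7]
  [16, -3, 9, 17, 1, 0]
D(6):
  [0, -11, 1, 9, -7, -8]
  [20, 0, 13, 21, 5, 4]
  [7, -4, 0, 16, -5, -1]
  [17, 6, 18, 0, 2, 9]
  [15, 4, 16, 24, 0, 7]
  [16, -3, 9, 17, 1, 0]
Answer: T*[4][2] = 16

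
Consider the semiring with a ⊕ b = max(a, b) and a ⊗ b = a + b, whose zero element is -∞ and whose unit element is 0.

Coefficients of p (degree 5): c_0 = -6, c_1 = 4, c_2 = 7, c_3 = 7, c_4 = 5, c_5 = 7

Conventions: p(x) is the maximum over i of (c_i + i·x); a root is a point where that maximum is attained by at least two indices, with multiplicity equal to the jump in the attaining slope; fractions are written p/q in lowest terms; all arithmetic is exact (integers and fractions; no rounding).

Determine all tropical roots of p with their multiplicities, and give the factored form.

hull edge (i=0, c=-6) to (i=1, c=4): slope 10, span 1
hull edge (i=1, c=4) to (i=2, c=7): slope 3, span 1
hull edge (i=2, c=7) to (i=5, c=7): slope 0, span 3
Factored form: p(x) = 7 ⊗ (x ⊕ (-10)) ⊗ (x ⊕ (-3)) ⊗ (x ⊕ 0) ⊗ (x ⊕ 0) ⊗ (x ⊕ 0)
Answer: roots = -10 (mult 1), -3 (mult 1), 0 (mult 3)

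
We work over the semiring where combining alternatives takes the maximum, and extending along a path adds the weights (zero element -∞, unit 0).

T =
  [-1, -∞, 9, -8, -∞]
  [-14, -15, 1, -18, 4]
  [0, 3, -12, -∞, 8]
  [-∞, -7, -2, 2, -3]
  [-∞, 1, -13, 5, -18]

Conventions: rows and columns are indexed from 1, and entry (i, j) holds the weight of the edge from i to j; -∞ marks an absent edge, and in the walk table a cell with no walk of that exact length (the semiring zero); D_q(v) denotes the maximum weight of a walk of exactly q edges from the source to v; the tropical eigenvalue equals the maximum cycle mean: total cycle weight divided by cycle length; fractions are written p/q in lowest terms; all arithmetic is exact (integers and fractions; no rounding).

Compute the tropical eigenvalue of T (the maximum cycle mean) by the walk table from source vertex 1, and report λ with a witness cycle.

q=0: [0, -∞, -∞, -∞, -∞]
q=1: [-1, -∞, 9, -8, -∞]
q=2: [9, 12, 8, -6, 17]
q=3: [8, 18, 18, 22, 16]
q=4: [18, 21, 20, 24, 26]
q=5: [20, 27, 27, 31, 28]
Optimal cycle mean attained by: cycle 1->3->1, total 9 + 0, length 2.
Answer: λ = 9/2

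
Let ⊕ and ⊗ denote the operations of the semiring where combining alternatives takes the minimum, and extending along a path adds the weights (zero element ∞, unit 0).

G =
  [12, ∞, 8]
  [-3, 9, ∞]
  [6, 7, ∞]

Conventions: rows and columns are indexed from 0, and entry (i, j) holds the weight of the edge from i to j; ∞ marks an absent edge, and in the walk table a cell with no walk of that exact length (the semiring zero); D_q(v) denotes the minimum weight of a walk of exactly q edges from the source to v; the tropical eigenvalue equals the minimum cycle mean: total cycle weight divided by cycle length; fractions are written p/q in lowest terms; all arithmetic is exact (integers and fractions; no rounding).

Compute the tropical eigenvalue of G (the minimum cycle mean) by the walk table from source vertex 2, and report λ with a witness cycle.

q=0: [∞, ∞, 0]
q=1: [6, 7, ∞]
q=2: [4, 16, 14]
q=3: [13, 21, 12]
Optimal cycle mean attained by: cycle 0->2->1->0, total 8 + 7 + (-3), length 3.
Answer: λ = 4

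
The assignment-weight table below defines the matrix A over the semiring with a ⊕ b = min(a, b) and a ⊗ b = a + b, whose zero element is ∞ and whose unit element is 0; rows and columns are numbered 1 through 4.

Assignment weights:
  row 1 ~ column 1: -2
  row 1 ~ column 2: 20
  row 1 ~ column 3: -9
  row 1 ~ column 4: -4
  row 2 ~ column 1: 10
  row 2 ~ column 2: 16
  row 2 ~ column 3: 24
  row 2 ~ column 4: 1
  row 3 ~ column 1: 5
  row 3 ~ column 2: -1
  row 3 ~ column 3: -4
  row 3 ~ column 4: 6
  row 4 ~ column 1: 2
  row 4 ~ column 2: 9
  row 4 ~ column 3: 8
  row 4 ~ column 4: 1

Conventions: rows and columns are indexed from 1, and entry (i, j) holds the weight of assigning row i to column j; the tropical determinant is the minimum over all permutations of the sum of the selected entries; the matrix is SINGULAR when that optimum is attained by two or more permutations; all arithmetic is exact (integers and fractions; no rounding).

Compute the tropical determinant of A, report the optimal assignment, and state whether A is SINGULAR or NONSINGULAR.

σ = (1, 2, 3, 4): (-2) + 16 + (-4) + 1 = 11
σ = (1, 2, 4, 3): (-2) + 16 + 6 + 8 = 28
σ = (1, 3, 2, 4): (-2) + 24 + (-1) + 1 = 22
σ = (1, 3, 4, 2): (-2) + 24 + 6 + 9 = 37
σ = (1, 4, 2, 3): (-2) + 1 + (-1) + 8 = 6
σ = (1, 4, 3, 2): (-2) + 1 + (-4) + 9 = 4
σ = (2, 1, 3, 4): 20 + 10 + (-4) + 1 = 27
σ = (2, 1, 4, 3): 20 + 10 + 6 + 8 = 44
σ = (2, 3, 1, 4): 20 + 24 + 5 + 1 = 50
σ = (2, 3, 4, 1): 20 + 24 + 6 + 2 = 52
σ = (2, 4, 1, 3): 20 + 1 + 5 + 8 = 34
σ = (2, 4, 3, 1): 20 + 1 + (-4) + 2 = 19
σ = (3, 1, 2, 4): (-9) + 10 + (-1) + 1 = 1
σ = (3, 1, 4, 2): (-9) + 10 + 6 + 9 = 16
σ = (3, 2, 1, 4): (-9) + 16 + 5 + 1 = 13
σ = (3, 2, 4, 1): (-9) + 16 + 6 + 2 = 15
σ = (3, 4, 1, 2): (-9) + 1 + 5 + 9 = 6
σ = (3, 4, 2, 1): (-9) + 1 + (-1) + 2 = -7
σ = (4, 1, 2, 3): (-4) + 10 + (-1) + 8 = 13
σ = (4, 1, 3, 2): (-4) + 10 + (-4) + 9 = 11
σ = (4, 2, 1, 3): (-4) + 16 + 5 + 8 = 25
σ = (4, 2, 3, 1): (-4) + 16 + (-4) + 2 = 10
σ = (4, 3, 1, 2): (-4) + 24 + 5 + 9 = 34
σ = (4, 3, 2, 1): (-4) + 24 + (-1) + 2 = 21
Optimal value attained by: σ = (3, 4, 2, 1).
Answer: det⊕(A) = -7; verdict: NONSINGULAR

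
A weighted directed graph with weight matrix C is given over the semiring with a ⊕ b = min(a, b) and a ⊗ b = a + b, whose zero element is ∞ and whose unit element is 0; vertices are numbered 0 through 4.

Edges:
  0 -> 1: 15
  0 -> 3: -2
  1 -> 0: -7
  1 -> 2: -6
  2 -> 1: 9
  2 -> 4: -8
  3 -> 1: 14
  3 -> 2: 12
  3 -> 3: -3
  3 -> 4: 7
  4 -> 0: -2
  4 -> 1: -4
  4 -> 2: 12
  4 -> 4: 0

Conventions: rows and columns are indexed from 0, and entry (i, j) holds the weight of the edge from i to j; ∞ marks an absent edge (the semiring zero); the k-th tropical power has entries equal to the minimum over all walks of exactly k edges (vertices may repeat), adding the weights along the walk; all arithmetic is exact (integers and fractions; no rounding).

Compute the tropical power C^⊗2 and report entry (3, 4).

C^⊗2:
  [8, 12, 9, -5, 5]
  [∞, 3, ∞, -9, -14]
  [-10, -12, 3, ∞, -8]
  [5, 3, 8, -6, 4]
  [-11, -4, -10, -4, 0]
Key observation: the optimum is the walk 3->2->4, with weight 12 + (-8) = 4.
Optimal value attained by: walk 3->2->4.
Answer: (C^⊗2)[3][4] = 4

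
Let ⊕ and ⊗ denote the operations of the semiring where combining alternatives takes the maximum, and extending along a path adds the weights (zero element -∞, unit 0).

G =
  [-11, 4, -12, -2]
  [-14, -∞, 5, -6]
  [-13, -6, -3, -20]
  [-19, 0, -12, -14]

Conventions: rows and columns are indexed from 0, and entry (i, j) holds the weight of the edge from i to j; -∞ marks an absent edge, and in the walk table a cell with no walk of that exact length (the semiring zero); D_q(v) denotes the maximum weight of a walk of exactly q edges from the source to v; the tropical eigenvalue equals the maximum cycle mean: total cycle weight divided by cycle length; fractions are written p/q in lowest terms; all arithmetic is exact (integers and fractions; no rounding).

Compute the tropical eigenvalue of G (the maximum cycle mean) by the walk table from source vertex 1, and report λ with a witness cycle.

q=0: [-∞, 0, -∞, -∞]
q=1: [-14, -∞, 5, -6]
q=2: [-8, -1, 2, -15]
q=3: [-11, -4, 4, -7]
q=4: [-9, -2, 1, -10]
Optimal cycle mean attained by: cycle 1->2->1, total 5 + (-6), length 2.
Answer: λ = -1/2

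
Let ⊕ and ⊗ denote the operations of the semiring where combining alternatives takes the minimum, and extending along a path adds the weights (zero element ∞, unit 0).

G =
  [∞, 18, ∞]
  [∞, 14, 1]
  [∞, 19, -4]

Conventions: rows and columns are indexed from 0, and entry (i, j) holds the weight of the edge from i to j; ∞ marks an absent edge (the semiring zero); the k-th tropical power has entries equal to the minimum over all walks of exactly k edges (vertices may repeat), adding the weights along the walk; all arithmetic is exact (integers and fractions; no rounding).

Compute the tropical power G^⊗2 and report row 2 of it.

G^⊗2:
  [∞, 32, 19]
  [∞, 20, -3]
  [∞, 15, -8]
Answer: row 2 of G^⊗2 = [∞, 15, -8]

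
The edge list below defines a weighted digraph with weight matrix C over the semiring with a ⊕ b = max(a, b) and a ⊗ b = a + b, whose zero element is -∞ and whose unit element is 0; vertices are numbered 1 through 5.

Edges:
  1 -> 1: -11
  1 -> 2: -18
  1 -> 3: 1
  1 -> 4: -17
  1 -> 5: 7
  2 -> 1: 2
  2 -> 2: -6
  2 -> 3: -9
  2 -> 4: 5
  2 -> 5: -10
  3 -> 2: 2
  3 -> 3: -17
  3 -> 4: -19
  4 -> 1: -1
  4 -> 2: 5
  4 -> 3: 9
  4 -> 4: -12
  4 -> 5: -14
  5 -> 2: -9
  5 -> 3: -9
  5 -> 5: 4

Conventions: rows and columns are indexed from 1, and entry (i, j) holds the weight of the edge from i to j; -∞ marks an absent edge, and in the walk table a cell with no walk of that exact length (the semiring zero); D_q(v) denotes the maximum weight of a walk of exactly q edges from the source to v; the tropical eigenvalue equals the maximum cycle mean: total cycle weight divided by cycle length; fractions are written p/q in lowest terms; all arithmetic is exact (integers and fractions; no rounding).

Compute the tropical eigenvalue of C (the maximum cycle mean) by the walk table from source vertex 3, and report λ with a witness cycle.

q=0: [-∞, -∞, 0, -∞, -∞]
q=1: [-∞, 2, -17, -19, -∞]
q=2: [4, -4, -7, 7, -8]
q=3: [6, 12, 16, 1, 11]
q=4: [14, 18, 10, 17, 15]
q=5: [20, 22, 26, 23, 21]
Optimal cycle mean attained by: cycle 2->4->3->2, total 5 + 9 + 2, length 3.
Answer: λ = 16/3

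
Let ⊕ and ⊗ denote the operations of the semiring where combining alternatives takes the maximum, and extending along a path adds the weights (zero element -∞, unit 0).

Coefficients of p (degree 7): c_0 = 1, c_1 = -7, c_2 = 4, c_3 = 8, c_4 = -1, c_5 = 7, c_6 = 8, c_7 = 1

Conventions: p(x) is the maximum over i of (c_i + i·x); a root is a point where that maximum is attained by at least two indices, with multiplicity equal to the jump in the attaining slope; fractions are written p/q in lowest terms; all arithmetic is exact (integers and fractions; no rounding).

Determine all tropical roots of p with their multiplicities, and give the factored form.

hull edge (i=0, c=1) to (i=3, c=8): slope 7/3, span 3
hull edge (i=3, c=8) to (i=6, c=8): slope 0, span 3
hull edge (i=6, c=8) to (i=7, c=1): slope -7, span 1
Factored form: p(x) = 1 ⊗ (x ⊕ (-7/3)) ⊗ (x ⊕ (-7/3)) ⊗ (x ⊕ (-7/3)) ⊗ (x ⊕ 0) ⊗ (x ⊕ 0) ⊗ (x ⊕ 0) ⊗ (x ⊕ 7)
Answer: roots = -7/3 (mult 3), 0 (mult 3), 7 (mult 1)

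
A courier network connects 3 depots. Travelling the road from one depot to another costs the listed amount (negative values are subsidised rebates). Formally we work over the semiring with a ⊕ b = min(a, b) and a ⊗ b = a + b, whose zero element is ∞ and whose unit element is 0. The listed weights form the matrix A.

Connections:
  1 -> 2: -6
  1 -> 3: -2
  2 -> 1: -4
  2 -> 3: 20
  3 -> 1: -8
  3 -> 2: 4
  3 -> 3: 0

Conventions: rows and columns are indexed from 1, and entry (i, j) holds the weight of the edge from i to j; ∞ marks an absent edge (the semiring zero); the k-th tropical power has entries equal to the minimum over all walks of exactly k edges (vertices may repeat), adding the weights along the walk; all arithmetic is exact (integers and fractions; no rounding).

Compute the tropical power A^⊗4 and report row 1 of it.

A^⊗2:
  [-10, 2, -2]
  [12, -10, -6]
  [-8, -14, -10]
A^⊗3:
  [-10, -16, -12]
  [-14, -2, -6]
  [-18, -14, -10]
A^⊗4:
  [-20, -16, -12]
  [-14, -20, -16]
  [-18, -24, -20]
Answer: row 1 of A^⊗4 = [-20, -16, -12]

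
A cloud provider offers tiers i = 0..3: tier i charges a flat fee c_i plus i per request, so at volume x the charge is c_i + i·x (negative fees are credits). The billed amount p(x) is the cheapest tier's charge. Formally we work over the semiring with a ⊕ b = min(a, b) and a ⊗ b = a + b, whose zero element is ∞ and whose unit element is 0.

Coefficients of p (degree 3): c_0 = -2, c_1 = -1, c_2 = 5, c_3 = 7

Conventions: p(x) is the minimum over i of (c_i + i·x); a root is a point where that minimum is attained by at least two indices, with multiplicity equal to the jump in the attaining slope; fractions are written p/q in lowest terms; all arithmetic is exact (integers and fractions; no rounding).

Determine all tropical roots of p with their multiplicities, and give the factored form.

hull edge (i=0, c=-2) to (i=1, c=-1): slope 1, span 1
hull edge (i=1, c=-1) to (i=3, c=7): slope 4, span 2
Factored form: p(x) = 7 ⊗ (x ⊕ (-4)) ⊗ (x ⊕ (-4)) ⊗ (x ⊕ (-1))
Answer: roots = -4 (mult 2), -1 (mult 1)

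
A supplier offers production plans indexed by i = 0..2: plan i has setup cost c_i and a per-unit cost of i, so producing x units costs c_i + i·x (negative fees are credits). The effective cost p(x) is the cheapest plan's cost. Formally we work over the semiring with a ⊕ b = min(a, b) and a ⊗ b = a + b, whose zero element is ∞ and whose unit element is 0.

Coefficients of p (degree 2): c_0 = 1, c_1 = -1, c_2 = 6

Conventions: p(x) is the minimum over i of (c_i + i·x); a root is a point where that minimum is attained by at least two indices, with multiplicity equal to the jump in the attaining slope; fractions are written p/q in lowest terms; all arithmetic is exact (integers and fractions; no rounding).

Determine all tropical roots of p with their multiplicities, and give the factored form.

hull edge (i=0, c=1) to (i=1, c=-1): slope -2, span 1
hull edge (i=1, c=-1) to (i=2, c=6): slope 7, span 1
Factored form: p(x) = 6 ⊗ (x ⊕ (-7)) ⊗ (x ⊕ 2)
Answer: roots = -7 (mult 1), 2 (mult 1)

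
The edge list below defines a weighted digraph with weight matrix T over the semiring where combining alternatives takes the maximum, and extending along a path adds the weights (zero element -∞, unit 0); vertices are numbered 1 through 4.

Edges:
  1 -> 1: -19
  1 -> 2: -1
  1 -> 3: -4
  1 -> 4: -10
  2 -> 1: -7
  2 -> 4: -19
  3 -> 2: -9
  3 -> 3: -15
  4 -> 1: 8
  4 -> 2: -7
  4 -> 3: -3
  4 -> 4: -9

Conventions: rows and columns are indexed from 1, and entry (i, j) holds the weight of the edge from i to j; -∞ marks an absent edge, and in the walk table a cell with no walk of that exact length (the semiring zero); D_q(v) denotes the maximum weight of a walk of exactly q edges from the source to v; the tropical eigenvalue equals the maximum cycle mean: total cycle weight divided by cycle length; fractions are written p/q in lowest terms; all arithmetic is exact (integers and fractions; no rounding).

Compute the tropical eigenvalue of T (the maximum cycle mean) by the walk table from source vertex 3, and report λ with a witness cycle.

q=0: [-∞, -∞, 0, -∞]
q=1: [-∞, -9, -15, -∞]
q=2: [-16, -24, -30, -28]
q=3: [-20, -17, -20, -26]
q=4: [-18, -21, -24, -30]
Optimal cycle mean attained by: cycle 1->4->1, total (-10) + 8, length 2.
Answer: λ = -1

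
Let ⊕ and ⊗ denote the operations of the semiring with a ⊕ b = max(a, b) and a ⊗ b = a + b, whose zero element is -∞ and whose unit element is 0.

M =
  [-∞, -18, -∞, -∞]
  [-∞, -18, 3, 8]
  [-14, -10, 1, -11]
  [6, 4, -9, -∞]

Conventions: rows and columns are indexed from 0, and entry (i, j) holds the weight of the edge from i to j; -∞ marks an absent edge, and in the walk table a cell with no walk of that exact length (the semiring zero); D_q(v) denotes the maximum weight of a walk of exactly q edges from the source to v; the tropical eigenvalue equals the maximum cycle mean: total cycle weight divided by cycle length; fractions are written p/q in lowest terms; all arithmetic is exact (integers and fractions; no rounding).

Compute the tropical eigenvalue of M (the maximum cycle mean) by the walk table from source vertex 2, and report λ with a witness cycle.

q=0: [-∞, -∞, 0, -∞]
q=1: [-14, -10, 1, -11]
q=2: [-5, -7, 2, -2]
q=3: [4, 2, 3, 1]
q=4: [7, 5, 5, 10]
Optimal cycle mean attained by: cycle 1->3->1, total 8 + 4, length 2.
Answer: λ = 6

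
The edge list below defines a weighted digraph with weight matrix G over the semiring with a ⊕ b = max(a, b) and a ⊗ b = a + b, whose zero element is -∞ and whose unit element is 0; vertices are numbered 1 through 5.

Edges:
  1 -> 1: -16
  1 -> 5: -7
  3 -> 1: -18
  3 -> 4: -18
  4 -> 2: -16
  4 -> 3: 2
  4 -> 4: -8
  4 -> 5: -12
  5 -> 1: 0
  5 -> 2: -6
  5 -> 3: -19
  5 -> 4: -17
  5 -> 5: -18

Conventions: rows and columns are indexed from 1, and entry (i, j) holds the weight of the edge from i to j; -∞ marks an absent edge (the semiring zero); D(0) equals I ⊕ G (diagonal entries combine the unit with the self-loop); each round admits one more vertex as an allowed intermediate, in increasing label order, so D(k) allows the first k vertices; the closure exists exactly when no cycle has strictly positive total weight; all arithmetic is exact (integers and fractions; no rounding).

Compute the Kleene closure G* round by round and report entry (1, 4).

D(0):
  [0, -∞, -∞, -∞, -7]
  [-∞, 0, -∞, -∞, -∞]
  [-18, -∞, 0, -18, -∞]
  [-∞, -16, 2, 0, -12]
  [0, -6, -19, -17, 0]
D(1):
  [0, -∞, -∞, -∞, -7]
  [-∞, 0, -∞, -∞, -∞]
  [-18, -∞, 0, -18, -25]
  [-∞, -16, 2, 0, -12]
  [0, -6, -19, -17, 0]
D(2):
  [0, -∞, -∞, -∞, -7]
  [-∞, 0, -∞, -∞, -∞]
  [-18, -∞, 0, -18, -25]
  [-∞, -16, 2, 0, -12]
  [0, -6, -19, -17, 0]
D(3):
  [0, -∞, -∞, -∞, -7]
  [-∞, 0, -∞, -∞, -∞]
  [-18, -∞, 0, -18, -25]
  [-16, -16, 2, 0, -12]
  [0, -6, -19, -17, 0]
D(4):
  [0, -∞, -∞, -∞, -7]
  [-∞, 0, -∞, -∞, -∞]
  [-18, -34, 0, -18, -25]
  [-16, -16, 2, 0, -12]
  [0, -6, -15, -17, 0]
D(5):
  [0, -13, -22, -24, -7]
  [-∞, 0, -∞, -∞, -∞]
  [-18, -31, 0, -18, -25]
  [-12, -16, 2, 0, -12]
  [0, -6, -15, -17, 0]
Answer: G*[1][4] = -24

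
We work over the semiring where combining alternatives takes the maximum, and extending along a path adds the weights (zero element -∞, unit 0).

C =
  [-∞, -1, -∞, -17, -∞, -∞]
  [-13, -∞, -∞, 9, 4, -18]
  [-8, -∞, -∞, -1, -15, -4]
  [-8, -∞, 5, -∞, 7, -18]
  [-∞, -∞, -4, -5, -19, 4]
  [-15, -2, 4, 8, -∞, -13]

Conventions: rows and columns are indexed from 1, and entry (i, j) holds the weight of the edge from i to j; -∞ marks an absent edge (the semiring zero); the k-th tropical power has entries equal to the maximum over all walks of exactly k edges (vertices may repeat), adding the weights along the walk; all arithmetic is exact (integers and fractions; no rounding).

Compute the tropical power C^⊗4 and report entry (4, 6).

C^⊗2:
  [-14, -∞, -12, 8, 3, -19]
  [1, -14, 14, -1, 16, 8]
  [-9, -6, 4, 4, 6, -11]
  [-3, -9, 3, 4, -10, 11]
  [-11, 2, 8, 12, 2, -8]
  [0, -15, 13, 7, 15, 0]
C^⊗3:
  [0, -15, 13, -2, 15, 7]
  [6, 6, 12, 16, 6, 20]
  [-4, -10, 9, 3, 11, 10]
  [-4, 9, 15, 19, 11, -1]
  [4, -10, 17, 11, 19, 6]
  [5, -1, 12, 12, 14, 19]
C^⊗4:
  [5, 5, 11, 15, 5, 19]
  [8, 18, 24, 28, 23, 10]
  [1, 8, 14, 18, 10, 15]
  [11, -3, 24, 18, 26, 15]
  [9, 4, 16, 16, 18, 23]
  [4, 17, 23, 27, 19, 18]
Key observation: the optimum is the walk 4->3->4->5->6, with weight 5 + (-1) + 7 + 4 = 15.
Optimal value attained by: walk 4->3->4->5->6.
Answer: (C^⊗4)[4][6] = 15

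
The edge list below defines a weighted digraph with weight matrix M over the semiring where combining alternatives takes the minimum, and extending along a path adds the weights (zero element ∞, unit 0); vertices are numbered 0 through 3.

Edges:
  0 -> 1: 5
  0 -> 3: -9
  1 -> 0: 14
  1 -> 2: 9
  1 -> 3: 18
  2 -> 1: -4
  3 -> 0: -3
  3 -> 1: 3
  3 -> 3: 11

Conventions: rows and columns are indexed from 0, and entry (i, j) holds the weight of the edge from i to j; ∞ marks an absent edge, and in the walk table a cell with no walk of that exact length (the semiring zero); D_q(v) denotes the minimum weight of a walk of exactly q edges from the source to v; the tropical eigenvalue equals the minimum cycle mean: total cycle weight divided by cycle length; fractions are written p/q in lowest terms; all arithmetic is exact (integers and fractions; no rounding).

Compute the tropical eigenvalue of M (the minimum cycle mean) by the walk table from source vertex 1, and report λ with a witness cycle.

q=0: [∞, 0, ∞, ∞]
q=1: [14, ∞, 9, 18]
q=2: [15, 5, ∞, 5]
q=3: [2, 8, 14, 6]
q=4: [3, 7, 17, -7]
Optimal cycle mean attained by: cycle 0->3->0, total (-9) + (-3), length 2.
Answer: λ = -6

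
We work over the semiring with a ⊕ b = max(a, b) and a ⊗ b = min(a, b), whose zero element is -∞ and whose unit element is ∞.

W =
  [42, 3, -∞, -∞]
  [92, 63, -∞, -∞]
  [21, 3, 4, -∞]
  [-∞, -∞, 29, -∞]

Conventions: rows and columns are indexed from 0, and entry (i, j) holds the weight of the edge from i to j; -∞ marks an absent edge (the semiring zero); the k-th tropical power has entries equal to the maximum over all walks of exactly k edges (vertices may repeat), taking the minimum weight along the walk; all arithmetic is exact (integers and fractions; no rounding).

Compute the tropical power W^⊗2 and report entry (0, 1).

W^⊗2:
  [42, 3, -∞, -∞]
  [63, 63, -∞, -∞]
  [21, 3, 4, -∞]
  [21, 3, 4, -∞]
Key observation: the optimum is the walk 0->0->1, with weight 42 min 3 = 3.
Optimal value attained by: walk 0->0->1.
Answer: (W^⊗2)[0][1] = 3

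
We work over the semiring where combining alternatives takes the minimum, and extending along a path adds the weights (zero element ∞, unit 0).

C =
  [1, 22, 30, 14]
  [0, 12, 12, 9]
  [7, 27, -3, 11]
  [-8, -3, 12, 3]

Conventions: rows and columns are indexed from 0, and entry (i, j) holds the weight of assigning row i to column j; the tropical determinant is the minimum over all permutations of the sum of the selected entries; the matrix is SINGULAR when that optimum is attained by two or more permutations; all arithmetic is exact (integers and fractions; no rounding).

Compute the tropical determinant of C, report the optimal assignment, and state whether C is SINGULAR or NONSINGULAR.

σ = (0, 1, 2, 3): 1 + 12 + (-3) + 3 = 13
σ = (0, 1, 3, 2): 1 + 12 + 11 + 12 = 36
σ = (0, 2, 1, 3): 1 + 12 + 27 + 3 = 43
σ = (0, 2, 3, 1): 1 + 12 + 11 + (-3) = 21
σ = (0, 3, 1, 2): 1 + 9 + 27 + 12 = 49
σ = (0, 3, 2, 1): 1 + 9 + (-3) + (-3) = 4
σ = (1, 0, 2, 3): 22 + 0 + (-3) + 3 = 22
σ = (1, 0, 3, 2): 22 + 0 + 11 + 12 = 45
σ = (1, 2, 0, 3): 22 + 12 + 7 + 3 = 44
σ = (1, 2, 3, 0): 22 + 12 + 11 + (-8) = 37
σ = (1, 3, 0, 2): 22 + 9 + 7 + 12 = 50
σ = (1, 3, 2, 0): 22 + 9 + (-3) + (-8) = 20
σ = (2, 0, 1, 3): 30 + 0 + 27 + 3 = 60
σ = (2, 0, 3, 1): 30 + 0 + 11 + (-3) = 38
σ = (2, 1, 0, 3): 30 + 12 + 7 + 3 = 52
σ = (2, 1, 3, 0): 30 + 12 + 11 + (-8) = 45
σ = (2, 3, 0, 1): 30 + 9 + 7 + (-3) = 43
σ = (2, 3, 1, 0): 30 + 9 + 27 + (-8) = 58
σ = (3, 0, 1, 2): 14 + 0 + 27 + 12 = 53
σ = (3, 0, 2, 1): 14 + 0 + (-3) + (-3) = 8
σ = (3, 1, 0, 2): 14 + 12 + 7 + 12 = 45
σ = (3, 1, 2, 0): 14 + 12 + (-3) + (-8) = 15
σ = (3, 2, 0, 1): 14 + 12 + 7 + (-3) = 30
σ = (3, 2, 1, 0): 14 + 12 + 27 + (-8) = 45
Optimal value attained by: σ = (0, 3, 2, 1).
Answer: det⊕(C) = 4; verdict: NONSINGULAR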